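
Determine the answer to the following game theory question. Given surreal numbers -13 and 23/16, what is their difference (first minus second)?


x = -13, y = 23/16
Converting to common denominator: 16
x = -208/16, y = 23/16
x - y = -13 - 23/16 = -231/16

-231/16


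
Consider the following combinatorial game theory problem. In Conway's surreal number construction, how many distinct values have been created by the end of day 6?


Day 0: {|} = 0 is born. Count = 1.
Day n: the number of surreal numbers born by day n is 2^(n+1) - 1.
By day 0: 2^1 - 1 = 1
By day 1: 2^2 - 1 = 3
By day 2: 2^3 - 1 = 7
By day 3: 2^4 - 1 = 15
By day 4: 2^5 - 1 = 31
By day 5: 2^6 - 1 = 63
By day 6: 2^7 - 1 = 127
By day 6: 127 surreal numbers.

127


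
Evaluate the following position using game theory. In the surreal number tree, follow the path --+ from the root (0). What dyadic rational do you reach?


Sign expansion: --+
Rule: track bounds (lo, hi), initially (-inf, +inf). On '+', the current value becomes lo and we move to the simplest number in (value, hi): value + 1 if hi = +inf, otherwise the midpoint (value + hi)/2. On '-', the current value becomes hi and we move to value - 1 if lo = -inf, otherwise the midpoint (lo + value)/2.
Start at 0.
Step 1: sign = -, move left. Bounds: (-inf, 0). Value = -1
Step 2: sign = -, move left. Bounds: (-inf, -1). Value = -2
Step 3: sign = +, move right. Bounds: (-2, -1). Value = -3/2
The surreal number with sign expansion --+ is -3/2.

-3/2


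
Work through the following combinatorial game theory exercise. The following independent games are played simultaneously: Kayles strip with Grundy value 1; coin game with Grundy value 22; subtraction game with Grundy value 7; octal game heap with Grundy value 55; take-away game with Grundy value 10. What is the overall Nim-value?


By the Sprague-Grundy theorem, the Grundy value of a sum of games is the XOR of individual Grundy values.
Kayles strip: Grundy value = 1. Running XOR: 0 XOR 1 = 1
coin game: Grundy value = 22. Running XOR: 1 XOR 22 = 23
subtraction game: Grundy value = 7. Running XOR: 23 XOR 7 = 16
octal game heap: Grundy value = 55. Running XOR: 16 XOR 55 = 39
take-away game: Grundy value = 10. Running XOR: 39 XOR 10 = 45
The combined Grundy value is 45.

45


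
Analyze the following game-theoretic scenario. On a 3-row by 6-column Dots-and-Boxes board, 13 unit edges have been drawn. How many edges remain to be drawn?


Grid: 3 x 6 boxes, i.e. 4 rows and 7 columns of dots.
Horizontal edges: (rows + 1) * cols = 4 * 6 = 24
Vertical edges: rows * (cols + 1) = 3 * 7 = 21
Total edges: 24 + 21 = 45
Edges drawn: 13
Remaining: 45 - 13 = 32

32


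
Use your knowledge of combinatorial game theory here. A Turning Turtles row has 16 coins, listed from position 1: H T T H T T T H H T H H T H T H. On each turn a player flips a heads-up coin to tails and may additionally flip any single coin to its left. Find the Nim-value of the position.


Coins: H T T H T T T H H T H H T H T H
Key fact: a single head at position k behaves exactly like a Nim heap of size k (turning it to T and optionally flipping a coin at j < k corresponds to moving the heap from k to j, or to 0), and heads combine as a disjunctive sum (two heads at the same place would cancel, matching j XOR j = 0). So the Nim-value is the XOR of the 1-indexed positions of the heads.
Face-up positions (1-indexed): [1, 4, 8, 9, 11, 12, 14, 16]
XOR 0 with 1: 0 XOR 1 = 1
XOR 1 with 4: 1 XOR 4 = 5
XOR 5 with 8: 5 XOR 8 = 13
XOR 13 with 9: 13 XOR 9 = 4
XOR 4 with 11: 4 XOR 11 = 15
XOR 15 with 12: 15 XOR 12 = 3
XOR 3 with 14: 3 XOR 14 = 13
XOR 13 with 16: 13 XOR 16 = 29
Nim-value = 29

29


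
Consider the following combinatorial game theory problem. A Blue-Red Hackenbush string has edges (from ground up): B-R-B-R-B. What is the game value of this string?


Edges (from ground): B-R-B-R-B
By Berlekamp's sign-expansion rule, a Blue-Red Hackenbush stalk has the value of the surreal number whose sign sequence is the edge sequence with B -> + and R -> -.
Sign sequence: +-+-+
Trace the sign expansion in the surreal number tree, starting from 0:
Edge 1: B (sign +) -> bounds (0, +inf), value = 1
Edge 2: R (sign -) -> bounds (0, 1), value = 1/2
Edge 3: B (sign +) -> bounds (1/2, 1), value = 3/4
Edge 4: R (sign -) -> bounds (1/2, 3/4), value = 5/8
Edge 5: B (sign +) -> bounds (5/8, 3/4), value = 11/16
Game value = 11/16

11/16


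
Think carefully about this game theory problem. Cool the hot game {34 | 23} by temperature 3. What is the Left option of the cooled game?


Original game: {34 | 23} (a switch {a | b} with a > b).
Cooling by t (for t below the temperature (a - b)/2 = 11/2) taxes each move by t: {a | b} cooled by t is {a - t | b + t}.
Cooling amount: t = 3
Cooled Left option: 34 - 3 = 31
Cooled Right option: 23 + 3 = 26
Cooled game: {31 | 26}
Left option = 31

31


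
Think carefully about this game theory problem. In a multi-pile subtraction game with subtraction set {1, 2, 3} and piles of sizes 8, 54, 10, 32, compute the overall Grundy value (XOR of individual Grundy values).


Subtraction set: {1, 2, 3}
For this subtraction set, G(n) = n mod 4 (period = max + 1 = 4).
Pile 1 (size 8): G(8) = 8 mod 4 = 0
Pile 2 (size 54): G(54) = 54 mod 4 = 2
Pile 3 (size 10): G(10) = 10 mod 4 = 2
Pile 4 (size 32): G(32) = 32 mod 4 = 0
Total Grundy value = XOR of all: 0 XOR 2 XOR 2 XOR 0 = 0

0


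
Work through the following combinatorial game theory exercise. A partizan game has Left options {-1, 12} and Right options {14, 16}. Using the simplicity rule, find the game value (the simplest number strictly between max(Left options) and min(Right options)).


Left options: {-1, 12}, max = 12
Right options: {14, 16}, min = 14
All options are numbers and max(Left) < min(Right), so by the simplicity theorem the value is the simplest (earliest-born) number strictly between 12 and 14.
The only integer strictly between 12 and 14 is 13.
No non-integer in the interval can be simpler: if x is a non-integer in the interval, then floor(x) or ceil(x) also lies in the interval (the interval contains an integer), and both are proper prefixes of x's sign expansion, i.e. born earlier. So the game value is 13.
Game value = 13

13


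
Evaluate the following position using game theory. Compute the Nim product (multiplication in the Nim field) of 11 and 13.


Nim multiplication is bilinear over XOR: (u XOR v) * w = (u*w) XOR (v*w).
So we split each operand into its bit components and XOR the pairwise Nim products.
11 = 1 + 2 + 8 (as XOR of powers of 2).
13 = 1 + 4 + 8 (as XOR of powers of 2).
Using the standard Nim-product table on single bits:
  2*2 = 3,   2*4 = 8,   2*8 = 12,
  4*4 = 6,   4*8 = 11,  8*8 = 13,
and  1*x = x (identity), k*l = l*k (commutative).
Pairwise Nim products:
  1 * 1 = 1
  1 * 4 = 4
  1 * 8 = 8
  2 * 1 = 2
  2 * 4 = 8
  2 * 8 = 12
  8 * 1 = 8
  8 * 4 = 11
  8 * 8 = 13
XOR them: 1 XOR 4 XOR 8 XOR 2 XOR 8 XOR 12 XOR 8 XOR 11 XOR 13 = 5.
Result: 11 * 13 = 5 (in Nim).

5


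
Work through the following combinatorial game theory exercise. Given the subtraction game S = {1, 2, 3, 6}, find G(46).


The subtraction set is S = {1, 2, 3, 6}.
G(k) = mex{ G(k - s) : s in S, s <= k }. We compute iteratively: G(0) = 0.
G(1) = mex({0}) = 1
G(2) = mex({0, 1}) = 2
G(3) = mex({0, 1, 2}) = 3
G(4) = mex({1, 2, 3}) = 0
G(5) = mex({0, 2, 3}) = 1
G(6) = mex({0, 1, 3}) = 2
G(7) = mex({0, 1, 2}) = 3
G(8) = mex({1, 2, 3}) = 0
G(9) = mex({0, 2, 3}) = 1
Observe that G(4)..G(9) = 0, 1, 2, 3, 0, 1 repeats G(0)..G(5) = 0, 1, 2, 3, 0, 1.
For k >= max(S) = 6, G(k) is determined by the previous 6 values G(k-6)..G(k-1); a window of 6 consecutive values has recurred shifted by 4, so by induction G(k + 4) = G(k) for all k >= 0: the sequence is periodic from the start with period 4.
One period: G(0..3) = 0, 1, 2, 3.
46 mod 4 = 2, so G(46) = G(2) = 2.

2


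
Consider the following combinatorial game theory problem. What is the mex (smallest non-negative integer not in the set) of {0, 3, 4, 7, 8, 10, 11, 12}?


Set = {0, 3, 4, 7, 8, 10, 11, 12}
0 is in the set.
1 is NOT in the set. This is the mex.
mex = 1

1


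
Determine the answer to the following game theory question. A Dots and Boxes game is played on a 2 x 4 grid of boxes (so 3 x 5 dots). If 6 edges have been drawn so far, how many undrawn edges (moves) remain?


Grid: 2 x 4 boxes, i.e. 3 rows and 5 columns of dots.
Horizontal edges: (rows + 1) * cols = 3 * 4 = 12
Vertical edges: rows * (cols + 1) = 2 * 5 = 10
Total edges: 12 + 10 = 22
Edges drawn: 6
Remaining: 22 - 6 = 16

16


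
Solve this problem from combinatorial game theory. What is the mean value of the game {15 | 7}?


Game = {15 | 7}, a switch {a | b} with numbers a > b.
Its thermograph has left wall a - t and right wall b + t, which meet at t = (a - b)/2, where both equal (a + b)/2. So the mast (mean value) is at (a + b)/2.
Mean = (15 + (7))/2 = 22/2 = 11

11


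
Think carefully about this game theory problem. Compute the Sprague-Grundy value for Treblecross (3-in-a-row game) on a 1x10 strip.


Treblecross: place X on empty cells; 3-in-a-row wins.
Playing within two cells of an existing X lets the opponent win at once, so sensible play treats the cells i-2..i+2 around each X as dead. The player left with no safe cell loses, so this is a normal-play take-away game on strips of safe cells.
Placing X at cell i (0-indexed) of a strip of k safe cells leaves independent strips of sizes max(0, i-2) and max(0, k-i-3). Hence G(k) = mex{ G(max(0,i-2)) XOR G(max(0,k-i-3)) : 0 <= i < k }, with G(0) = 0.
G(1): splits (0,0):0^0=0 -> mex({0}) = 1
G(2): splits (0,0):0^0=0 -> mex({0}) = 1
G(3): splits (0,0):0^0=0 -> mex({0}) = 1
G(4): splits (0,1):0^1=1 (0,0):0^0=0 -> mex({0, 1}) = 2
G(5): splits (0,2):0^1=1 (0,1):0^1=1 (0,0):0^0=0 -> mex({0, 1}) = 2
G(6) = mex({1}) = 0
G(7) = mex({0, 1, 2}) = 3
G(8) = mex({0, 1, 2}) = 3
G(9) = mex({0, 2}) = 1
G(10) = mex({0, 2, 3}) = 1
Therefore G(10) = 1.

1


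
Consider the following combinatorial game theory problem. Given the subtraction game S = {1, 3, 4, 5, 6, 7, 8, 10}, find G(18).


The subtraction set is S = {1, 3, 4, 5, 6, 7, 8, 10}.
G(k) = mex{ G(k - s) : s in S, s <= k }. We compute iteratively: G(0) = 0.
G(1) = mex({0}) = 1
G(2) = mex({1}) = 0
G(3) = mex({0}) = 1
G(4) = mex({0, 1}) = 2
G(5) = mex({0, 1, 2}) = 3
G(6) = mex({0, 1, 3}) = 2
G(7) = mex({0, 1, 2}) = 3
G(8) = mex({0, 1, 2, 3}) = 4
G(9) = mex({0, 1, 2, 3, 4}) = 5
G(10) = mex({0, 1, 2, 3, 5}) = 4
G(11) = mex({1, 2, 3, 4}) = 0
G(12) = mex({0, 2, 3, 4, 5}) = 1
G(13) = mex({1, 2, 3, 4, 5}) = 0
G(14) = mex({0, 2, 3, 4, 5}) = 1
G(15) = mex({0, 1, 3, 4, 5}) = 2
G(16) = mex({0, 1, 2, 4, 5}) = 3
G(17) = mex({0, 1, 3, 4, 5}) = 2
G(18) = mex({0, 1, 2, 4}) = 3
Therefore G(18) = 3.

3


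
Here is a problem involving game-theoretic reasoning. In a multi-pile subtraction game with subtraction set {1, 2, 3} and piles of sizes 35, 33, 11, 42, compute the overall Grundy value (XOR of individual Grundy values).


Subtraction set: {1, 2, 3}
For this subtraction set, G(n) = n mod 4 (period = max + 1 = 4).
Pile 1 (size 35): G(35) = 35 mod 4 = 3
Pile 2 (size 33): G(33) = 33 mod 4 = 1
Pile 3 (size 11): G(11) = 11 mod 4 = 3
Pile 4 (size 42): G(42) = 42 mod 4 = 2
Total Grundy value = XOR of all: 3 XOR 1 XOR 3 XOR 2 = 3

3


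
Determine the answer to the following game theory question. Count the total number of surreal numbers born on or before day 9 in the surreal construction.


Day 0: {|} = 0 is born. Count = 1.
Day n: the number of surreal numbers born by day n is 2^(n+1) - 1.
By day 0: 2^1 - 1 = 1
By day 1: 2^2 - 1 = 3
By day 2: 2^3 - 1 = 7
By day 3: 2^4 - 1 = 15
By day 4: 2^5 - 1 = 31
By day 5: 2^6 - 1 = 63
By day 6: 2^7 - 1 = 127
By day 7: 2^8 - 1 = 255
By day 8: 2^9 - 1 = 511
By day 9: 2^10 - 1 = 1023
By day 9: 1023 surreal numbers.

1023


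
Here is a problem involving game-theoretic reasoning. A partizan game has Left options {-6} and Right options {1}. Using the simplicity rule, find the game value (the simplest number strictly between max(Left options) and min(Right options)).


Left options: {-6}, max = -6
Right options: {1}, min = 1
All options are numbers and max(Left) < min(Right), so by the simplicity theorem the value is the simplest (earliest-born) number strictly between -6 and 1.
Integers -5 through 0 all lie strictly between -6 and 1.
Among integers, the simplest (lowest birthday = smallest |n|; 0 is born on day 0, +-n on day n) is 0.
No non-integer in the interval can be simpler: if x is a non-integer in the interval, then floor(x) or ceil(x) also lies in the interval (the interval contains an integer), and both are proper prefixes of x's sign expansion, i.e. born earlier. So the game value is 0.
Game value = 0

0


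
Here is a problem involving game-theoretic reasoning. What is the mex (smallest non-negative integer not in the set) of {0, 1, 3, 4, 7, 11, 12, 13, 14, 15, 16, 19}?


Set = {0, 1, 3, 4, 7, 11, 12, 13, 14, 15, 16, 19}
0 is in the set.
1 is in the set.
2 is NOT in the set. This is the mex.
mex = 2

2


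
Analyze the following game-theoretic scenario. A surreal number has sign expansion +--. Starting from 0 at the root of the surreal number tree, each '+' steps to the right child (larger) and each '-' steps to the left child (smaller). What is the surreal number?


Sign expansion: +--
Rule: track bounds (lo, hi), initially (-inf, +inf). On '+', the current value becomes lo and we move to the simplest number in (value, hi): value + 1 if hi = +inf, otherwise the midpoint (value + hi)/2. On '-', the current value becomes hi and we move to value - 1 if lo = -inf, otherwise the midpoint (lo + value)/2.
Start at 0.
Step 1: sign = +, move right. Bounds: (0, +inf). Value = 1
Step 2: sign = -, move left. Bounds: (0, 1). Value = 1/2
Step 3: sign = -, move left. Bounds: (0, 1/2). Value = 1/4
The surreal number with sign expansion +-- is 1/4.

1/4


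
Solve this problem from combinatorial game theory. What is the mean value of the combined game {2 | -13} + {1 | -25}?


G1 = {2 | -13}, G2 = {1 | -25}
Each is a switch {a | b} with numbers a > b; its mean value is (a + b)/2, and mean value is additive over game sums: m(G1 + G2) = m(G1) + m(G2).
Mean of G1 = (2 + (-13))/2 = -11/2 = -11/2
Mean of G2 = (1 + (-25))/2 = -24/2 = -12
Mean of G1 + G2 = -11/2 + -12 = -35/2

-35/2


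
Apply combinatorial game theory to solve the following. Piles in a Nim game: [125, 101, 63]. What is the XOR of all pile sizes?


We need the XOR (exclusive or) of all pile sizes.
After XOR-ing pile 1 (size 125): 0 XOR 125 = 125
After XOR-ing pile 2 (size 101): 125 XOR 101 = 24
After XOR-ing pile 3 (size 63): 24 XOR 63 = 39
The Nim-value of this position is 39.

39


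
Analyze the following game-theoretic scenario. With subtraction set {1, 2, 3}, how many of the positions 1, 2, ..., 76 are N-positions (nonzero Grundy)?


Subtraction set S = {1, 2, 3}, so G(n) = n mod 4.
G(n) = 0 when n is a multiple of 4.
Multiples of 4 in [1, 76]: 19
N-positions (nonzero Grundy) = 76 - 19 = 57

57


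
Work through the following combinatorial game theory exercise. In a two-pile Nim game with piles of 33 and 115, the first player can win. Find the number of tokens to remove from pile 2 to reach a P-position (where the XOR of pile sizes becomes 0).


Piles: 33 and 115
Current XOR: 33 XOR 115 = 82 (non-zero, so this is an N-position).
To make the XOR zero, we need to find a move that balances the piles.
For pile 2 (size 115): target = 115 XOR 82 = 33
We reduce pile 2 from 115 to 33.
Tokens removed: 115 - 33 = 82
Verification: 33 XOR 33 = 0

82


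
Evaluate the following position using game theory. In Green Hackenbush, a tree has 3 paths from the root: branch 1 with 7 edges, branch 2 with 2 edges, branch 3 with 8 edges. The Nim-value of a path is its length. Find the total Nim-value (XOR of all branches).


The tree has 3 branches from the ground vertex.
In Green Hackenbush, the Nim-value of a simple path of length k is k.
Branch 1: length 7, Nim-value = 7
Branch 2: length 2, Nim-value = 2
Branch 3: length 8, Nim-value = 8
Total Nim-value = XOR of all branch values:
0 XOR 7 = 7
7 XOR 2 = 5
5 XOR 8 = 13
Nim-value of the tree = 13

13


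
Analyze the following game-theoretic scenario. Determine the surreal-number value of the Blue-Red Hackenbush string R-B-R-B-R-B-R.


Edges (from ground): R-B-R-B-R-B-R
By Berlekamp's sign-expansion rule, a Blue-Red Hackenbush stalk has the value of the surreal number whose sign sequence is the edge sequence with B -> + and R -> -.
Sign sequence: -+-+-+-
Trace the sign expansion in the surreal number tree, starting from 0:
Edge 1: R (sign -) -> bounds (-inf, 0), value = -1
Edge 2: B (sign +) -> bounds (-1, 0), value = -1/2
Edge 3: R (sign -) -> bounds (-1, -1/2), value = -3/4
Edge 4: B (sign +) -> bounds (-3/4, -1/2), value = -5/8
Edge 5: R (sign -) -> bounds (-3/4, -5/8), value = -11/16
Edge 6: B (sign +) -> bounds (-11/16, -5/8), value = -21/32
Edge 7: R (sign -) -> bounds (-11/16, -21/32), value = -43/64
Game value = -43/64

-43/64


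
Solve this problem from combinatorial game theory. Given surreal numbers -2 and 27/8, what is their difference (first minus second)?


x = -2, y = 27/8
Converting to common denominator: 8
x = -16/8, y = 27/8
x - y = -2 - 27/8 = -43/8

-43/8


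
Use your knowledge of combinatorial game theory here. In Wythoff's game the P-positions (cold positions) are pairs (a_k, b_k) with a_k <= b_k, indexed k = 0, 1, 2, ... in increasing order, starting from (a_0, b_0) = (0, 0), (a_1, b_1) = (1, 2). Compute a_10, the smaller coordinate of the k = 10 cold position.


By Wythoff's theorem, a_k = floor(k * phi) and b_k = floor(k * phi^2) = a_k + k, where phi = (1 + sqrt(5))/2 is the golden ratio.
phi = (1 + sqrt(5))/2 = 1.618034
k = 10
k * phi = 10 * 1.618034 = 16.180340
a_10 = floor(k * phi) = 16

16


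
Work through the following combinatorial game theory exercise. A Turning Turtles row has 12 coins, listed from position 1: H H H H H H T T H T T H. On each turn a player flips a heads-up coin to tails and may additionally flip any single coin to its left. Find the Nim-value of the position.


Coins: H H H H H H T T H T T H
Key fact: a single head at position k behaves exactly like a Nim heap of size k (turning it to T and optionally flipping a coin at j < k corresponds to moving the heap from k to j, or to 0), and heads combine as a disjunctive sum (two heads at the same place would cancel, matching j XOR j = 0). So the Nim-value is the XOR of the 1-indexed positions of the heads.
Face-up positions (1-indexed): [1, 2, 3, 4, 5, 6, 9, 12]
XOR 0 with 1: 0 XOR 1 = 1
XOR 1 with 2: 1 XOR 2 = 3
XOR 3 with 3: 3 XOR 3 = 0
XOR 0 with 4: 0 XOR 4 = 4
XOR 4 with 5: 4 XOR 5 = 1
XOR 1 with 6: 1 XOR 6 = 7
XOR 7 with 9: 7 XOR 9 = 14
XOR 14 with 12: 14 XOR 12 = 2
Nim-value = 2

2


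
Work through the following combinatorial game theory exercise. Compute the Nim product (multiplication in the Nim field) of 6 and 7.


Nim multiplication is bilinear over XOR: (u XOR v) * w = (u*w) XOR (v*w).
So we split each operand into its bit components and XOR the pairwise Nim products.
6 = 2 + 4 (as XOR of powers of 2).
7 = 1 + 2 + 4 (as XOR of powers of 2).
Using the standard Nim-product table on single bits:
  2*2 = 3,   2*4 = 8,   2*8 = 12,
  4*4 = 6,   4*8 = 11,  8*8 = 13,
and  1*x = x (identity), k*l = l*k (commutative).
Pairwise Nim products:
  2 * 1 = 2
  2 * 2 = 3
  2 * 4 = 8
  4 * 1 = 4
  4 * 2 = 8
  4 * 4 = 6
XOR them: 2 XOR 3 XOR 8 XOR 4 XOR 8 XOR 6 = 3.
Result: 6 * 7 = 3 (in Nim).

3


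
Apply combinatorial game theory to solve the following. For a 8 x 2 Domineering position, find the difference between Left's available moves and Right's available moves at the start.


Board is 8 x 2 (rows x cols).
Left (vertical) placements: (rows-1) * cols = 7 * 2 = 14
Right (horizontal) placements: rows * (cols-1) = 8 * 1 = 8
Advantage = Left - Right = 14 - 8 = 6

6


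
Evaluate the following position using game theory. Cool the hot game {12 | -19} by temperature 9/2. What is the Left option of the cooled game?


Original game: {12 | -19} (a switch {a | b} with a > b).
Cooling by t (for t below the temperature (a - b)/2 = 31/2) taxes each move by t: {a | b} cooled by t is {a - t | b + t}.
Cooling amount: t = 9/2
Cooled Left option: 12 - 9/2 = 15/2
Cooled Right option: -19 + 9/2 = -29/2
Cooled game: {15/2 | -29/2}
Left option = 15/2

15/2


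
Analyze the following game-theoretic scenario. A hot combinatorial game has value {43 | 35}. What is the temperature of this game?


The game is {43 | 35}, a switch {a | b} with numbers a > b.
Cooling {a | b} by t gives {a - t | b + t}, which stops being hot when a - t = b + t, i.e. at t = (a - b)/2. So the temperature of a switch is (a - b)/2.
Temperature = (Left option - Right option) / 2
= (43 - (35)) / 2
= 8 / 2
= 4

4


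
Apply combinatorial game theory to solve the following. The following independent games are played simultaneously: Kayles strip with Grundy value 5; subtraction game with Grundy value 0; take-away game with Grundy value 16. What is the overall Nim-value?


By the Sprague-Grundy theorem, the Grundy value of a sum of games is the XOR of individual Grundy values.
Kayles strip: Grundy value = 5. Running XOR: 0 XOR 5 = 5
subtraction game: Grundy value = 0. Running XOR: 5 XOR 0 = 5
take-away game: Grundy value = 16. Running XOR: 5 XOR 16 = 21
The combined Grundy value is 21.

21


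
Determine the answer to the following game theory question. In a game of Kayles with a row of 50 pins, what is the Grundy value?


Kayles: a move removes 1 or 2 adjacent pins from a contiguous row.
Removing pins from a row of k leaves two independent rows (a, b) with a + b = k - 1 (one pin) or a + b = k - 2 (two pins); an end removal gives a = 0.
By Sprague-Grundy, G(k) = mex{ G(a) XOR G(b) } over all these splits. G(0) = 0.
G(1): splits (0,0):0^0=0 -> mex({0}) = 1
G(2): splits (0,1):0^1=1 (0,0):0^0=0 -> mex({0, 1}) = 2
G(3): splits (0,2):0^2=2 (1,1):1^1=0 (0,1):0^1=1 -> mex({0, 1, 2}) = 3
G(4): splits (0,3):0^3=3 (1,2):1^2=3 (0,2):0^2=2 (1,1):1^1=0 -> mex({0, 2, 3}) = 1
G(5): splits (0,4):0^1=1 (1,3):1^3=2 (2,2):2^2=0 (0,3):0^3=3 (1,2):1^2=3 -> mex({0, 1, 2, 3}) = 4
G(6) = mex({0, 1, 2, 4}) = 3
G(7) = mex({0, 1, 3, 4, 5}) = 2
G(8) = mex({0, 2, 3, 5, 6}) = 1
G(9) = mex({0, 1, 2, 3, 6, 7}) = 4
G(10) = mex({0, 1, 3, 4, 5, 7}) = 2
G(11) = mex({0, 1, 2, 3, 4, 5}) = 6
G(12) = mex({0, 1, 2, 3, 5, 6, 7}) = 4
G(13) = mex({0, 2, 3, 4, 6, 7}) = 1
G(14) = mex({0, 1, 4, 5, 6, 7}) = 2
G(15) = mex({0, 1, 2, 3, 4, 5, 6}) = 7
G(16) = mex({0, 2, 3, 5, 6, 7}) = 1
G(17) = mex({0, 1, 2, 3, 5, 6, 7}) = 4
G(18) = mex({0, 1, 2, 4, 5, 6}) = 3
G(19) = mex({0, 1, 3, 4, 5, 7}) = 2
G(20) = mex({0, 2, 3, 4, 5, 6, 7}) = 1
G(21) = mex({0, 1, 2, 3, 5, 6, 7}) = 4
G(22) = mex({0, 1, 2, 3, 4, 5, 7}) = 6
G(23) = mex({0, 1, 2, 3, 4, 5, 6}) = 7
G(24) = mex({0, 1, 2, 3, 5, 6, 7}) = 4
G(25) = mex({0, 2, 3, 4, 6, 7}) = 1
G(26) = mex({0, 1, 3, 4, 5, 6, 7}) = 2
G(27) = mex({0, 1, 2, 3, 4, 5, 6, 7}) = 8
G(28) = mex({0, 1, 2, 3, 4, 6, 7, 8}) = 5
G(29) = mex({0, 1, 2, 3, 5, 6, 7, 8, 9}) = 4
G(30) = mex({0, 1, 2, 3, 4, 5, 6, 9, 10}) = 7
G(31) = mex({0, 1, 3, 4, 5, 7, 10, 11}) = 2
G(32) = mex({0, 2, 3, 4, 5, 6, 7, 9, 11}) = 1
G(33) = mex({0, 1, 2, 3, 4, 5, 6, 7, 9, 12}) = 8
G(34) = mex({0, 1, 2, 3, 4, 5, 7, 8, 11, 12}) = 6
G(35) = mex({0, 1, 2, 3, 4, 5, 6, 8, 9, 10, 11}) = 7
G(36) = mex({0, 1, 2, 3, 5, 6, 7, 9, 10}) = 4
G(37) = mex({0, 2, 3, 4, 6, 7, 9, 10, 11, 12}) = 1
G(38) = mex({0, 1, 3, 4, 5, 6, 7, 9, 10, 11, 12}) = 2
G(39) = mex({0, 1, 2, 4, 5, 6, 7, 9, 10, 12, 14}) = 3
G(40) = mex({0, 2, 3, 4, 6, 7, 11, 12, 14}) = 1
G(41) = mex({0, 1, 2, 3, 5, 6, 7, 9, 10, 11, 12}) = 4
G(42) = mex({0, 1, 2, 3, 4, 5, 6, 9, 10}) = 7
G(43) = mex({0, 1, 3, 4, 5, 7, 9, 10, 12, 15}) = 2
G(44) = mex({0, 2, 3, 4, 5, 6, 7, 9, 10, 12, 15}) = 1
G(45) = mex({0, 1, 2, 3, 4, 5, 6, 7, 9, 10, 12, 14}) = 8
G(46) = mex({0, 1, 3, 4, 5, 7, 8, 11, 12, 14}) = 2
G(47) = mex({0, 1, 2, 3, 4, 5, 6, 8, 9, 10, 11, 12}) = 7
G(48) = mex({0, 1, 2, 3, 5, 6, 7, 9, 10}) = 4
G(49) = mex({0, 2, 3, 4, 6, 7, 9, 10, 11, 12, 15}) = 1
G(50) = mex({0, 1, 4, 5, 6, 7, 9, 11, 12, 14, 15}) = 2
Therefore G(50) = 2.

2


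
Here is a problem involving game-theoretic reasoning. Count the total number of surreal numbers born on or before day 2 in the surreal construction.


Day 0: {|} = 0 is born. Count = 1.
Day n: the number of surreal numbers born by day n is 2^(n+1) - 1.
By day 0: 2^1 - 1 = 1
By day 1: 2^2 - 1 = 3
By day 2: 2^3 - 1 = 7
By day 2: 7 surreal numbers.

7


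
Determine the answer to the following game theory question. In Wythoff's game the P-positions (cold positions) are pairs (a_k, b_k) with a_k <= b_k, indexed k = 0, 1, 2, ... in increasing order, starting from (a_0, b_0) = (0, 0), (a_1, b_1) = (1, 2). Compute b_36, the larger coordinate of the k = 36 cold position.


By Wythoff's theorem, a_k = floor(k * phi) and b_k = floor(k * phi^2) = a_k + k, where phi = (1 + sqrt(5))/2 is the golden ratio.
phi = (1 + sqrt(5))/2 = 1.618034
phi^2 = phi + 1 = 2.618034
k = 36
k * phi^2 = 36 * 2.618034 = 94.249224
b_36 = floor(k * phi^2) = 94 (check: a_36 + k = 58 + 36 = 94)

94


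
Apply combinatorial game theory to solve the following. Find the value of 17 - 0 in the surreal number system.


x = 17, y = 0
x - y = 17 - 0 = 17

17


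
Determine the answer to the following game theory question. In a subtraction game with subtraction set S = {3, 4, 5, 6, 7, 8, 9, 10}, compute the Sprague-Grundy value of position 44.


The subtraction set is S = {3, 4, 5, 6, 7, 8, 9, 10}.
G(k) = mex{ G(k - s) : s in S, s <= k }. We compute iteratively: G(0) = 0.
G(1) = mex({}) = 0
G(2) = mex({}) = 0
G(3) = mex({0}) = 1
G(4) = mex({0}) = 1
G(5) = mex({0}) = 1
G(6) = mex({0, 1}) = 2
G(7) = mex({0, 1}) = 2
G(8) = mex({0, 1}) = 2
G(9) = mex({0, 1, 2}) = 3
G(10) = mex({0, 1, 2}) = 3
G(11) = mex({0, 1, 2}) = 3
G(12) = mex({0, 1, 2, 3}) = 4
G(13) = mex({1, 2, 3}) = 0
G(14) = mex({1, 2, 3}) = 0
G(15) = mex({1, 2, 3, 4}) = 0
G(16) = mex({0, 2, 3, 4}) = 1
G(17) = mex({0, 2, 3, 4}) = 1
G(18) = mex({0, 2, 3, 4}) = 1
G(19) = mex({0, 1, 3, 4}) = 2
G(20) = mex({0, 1, 3, 4}) = 2
G(21) = mex({0, 1, 3, 4}) = 2
G(22) = mex({0, 1, 2, 4}) = 3
Observe that G(13)..G(22) = 0, 0, 0, 1, 1, 1, 2, 2, 2, 3 repeats G(0)..G(9) = 0, 0, 0, 1, 1, 1, 2, 2, 2, 3.
For k >= max(S) = 10, G(k) is determined by the previous 10 values G(k-10)..G(k-1); a window of 10 consecutive values has recurred shifted by 13, so by induction G(k + 13) = G(k) for all k >= 0: the sequence is periodic from the start with period 13.
One period: G(0..12) = 0, 0, 0, 1, 1, 1, 2, 2, 2, 3, 3, 3, 4.
44 mod 13 = 5, so G(44) = G(5) = 1.

1


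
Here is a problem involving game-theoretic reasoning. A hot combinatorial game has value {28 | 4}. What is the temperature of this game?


The game is {28 | 4}, a switch {a | b} with numbers a > b.
Cooling {a | b} by t gives {a - t | b + t}, which stops being hot when a - t = b + t, i.e. at t = (a - b)/2. So the temperature of a switch is (a - b)/2.
Temperature = (Left option - Right option) / 2
= (28 - (4)) / 2
= 24 / 2
= 12

12


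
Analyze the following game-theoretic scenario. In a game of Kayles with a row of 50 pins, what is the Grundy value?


Kayles: a move removes 1 or 2 adjacent pins from a contiguous row.
Removing pins from a row of k leaves two independent rows (a, b) with a + b = k - 1 (one pin) or a + b = k - 2 (two pins); an end removal gives a = 0.
By Sprague-Grundy, G(k) = mex{ G(a) XOR G(b) } over all these splits. G(0) = 0.
G(1): splits (0,0):0^0=0 -> mex({0}) = 1
G(2): splits (0,1):0^1=1 (0,0):0^0=0 -> mex({0, 1}) = 2
G(3): splits (0,2):0^2=2 (1,1):1^1=0 (0,1):0^1=1 -> mex({0, 1, 2}) = 3
G(4): splits (0,3):0^3=3 (1,2):1^2=3 (0,2):0^2=2 (1,1):1^1=0 -> mex({0, 2, 3}) = 1
G(5): splits (0,4):0^1=1 (1,3):1^3=2 (2,2):2^2=0 (0,3):0^3=3 (1,2):1^2=3 -> mex({0, 1, 2, 3}) = 4
G(6) = mex({0, 1, 2, 4}) = 3
G(7) = mex({0, 1, 3, 4, 5}) = 2
G(8) = mex({0, 2, 3, 5, 6}) = 1
G(9) = mex({0, 1, 2, 3, 6, 7}) = 4
G(10) = mex({0, 1, 3, 4, 5, 7}) = 2
G(11) = mex({0, 1, 2, 3, 4, 5}) = 6
G(12) = mex({0, 1, 2, 3, 5, 6, 7}) = 4
G(13) = mex({0, 2, 3, 4, 6, 7}) = 1
G(14) = mex({0, 1, 4, 5, 6, 7}) = 2
G(15) = mex({0, 1, 2, 3, 4, 5, 6}) = 7
G(16) = mex({0, 2, 3, 5, 6, 7}) = 1
G(17) = mex({0, 1, 2, 3, 5, 6, 7}) = 4
G(18) = mex({0, 1, 2, 4, 5, 6}) = 3
G(19) = mex({0, 1, 3, 4, 5, 7}) = 2
G(20) = mex({0, 2, 3, 4, 5, 6, 7}) = 1
G(21) = mex({0, 1, 2, 3, 5, 6, 7}) = 4
G(22) = mex({0, 1, 2, 3, 4, 5, 7}) = 6
G(23) = mex({0, 1, 2, 3, 4, 5, 6}) = 7
G(24) = mex({0, 1, 2, 3, 5, 6, 7}) = 4
G(25) = mex({0, 2, 3, 4, 6, 7}) = 1
G(26) = mex({0, 1, 3, 4, 5, 6, 7}) = 2
G(27) = mex({0, 1, 2, 3, 4, 5, 6, 7}) = 8
G(28) = mex({0, 1, 2, 3, 4, 6, 7, 8}) = 5
G(29) = mex({0, 1, 2, 3, 5, 6, 7, 8, 9}) = 4
G(30) = mex({0, 1, 2, 3, 4, 5, 6, 9, 10}) = 7
G(31) = mex({0, 1, 3, 4, 5, 7, 10, 11}) = 2
G(32) = mex({0, 2, 3, 4, 5, 6, 7, 9, 11}) = 1
G(33) = mex({0, 1, 2, 3, 4, 5, 6, 7, 9, 12}) = 8
G(34) = mex({0, 1, 2, 3, 4, 5, 7, 8, 11, 12}) = 6
G(35) = mex({0, 1, 2, 3, 4, 5, 6, 8, 9, 10, 11}) = 7
G(36) = mex({0, 1, 2, 3, 5, 6, 7, 9, 10}) = 4
G(37) = mex({0, 2, 3, 4, 6, 7, 9, 10, 11, 12}) = 1
G(38) = mex({0, 1, 3, 4, 5, 6, 7, 9, 10, 11, 12}) = 2
G(39) = mex({0, 1, 2, 4, 5, 6, 7, 9, 10, 12, 14}) = 3
G(40) = mex({0, 2, 3, 4, 6, 7, 11, 12, 14}) = 1
G(41) = mex({0, 1, 2, 3, 5, 6, 7, 9, 10, 11, 12}) = 4
G(42) = mex({0, 1, 2, 3, 4, 5, 6, 9, 10}) = 7
G(43) = mex({0, 1, 3, 4, 5, 7, 9, 10, 12, 15}) = 2
G(44) = mex({0, 2, 3, 4, 5, 6, 7, 9, 10, 12, 15}) = 1
G(45) = mex({0, 1, 2, 3, 4, 5, 6, 7, 9, 10, 12, 14}) = 8
G(46) = mex({0, 1, 3, 4, 5, 7, 8, 11, 12, 14}) = 2
G(47) = mex({0, 1, 2, 3, 4, 5, 6, 8, 9, 10, 11, 12}) = 7
G(48) = mex({0, 1, 2, 3, 5, 6, 7, 9, 10}) = 4
G(49) = mex({0, 2, 3, 4, 6, 7, 9, 10, 11, 12, 15}) = 1
G(50) = mex({0, 1, 4, 5, 6, 7, 9, 11, 12, 14, 15}) = 2
Therefore G(50) = 2.

2


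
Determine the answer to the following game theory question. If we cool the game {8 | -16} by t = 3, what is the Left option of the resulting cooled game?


Original game: {8 | -16} (a switch {a | b} with a > b).
Cooling by t (for t below the temperature (a - b)/2 = 12) taxes each move by t: {a | b} cooled by t is {a - t | b + t}.
Cooling amount: t = 3
Cooled Left option: 8 - 3 = 5
Cooled Right option: -16 + 3 = -13
Cooled game: {5 | -13}
Left option = 5

5


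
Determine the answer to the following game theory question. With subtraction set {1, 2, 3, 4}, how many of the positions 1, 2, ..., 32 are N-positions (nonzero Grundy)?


Subtraction set S = {1, 2, 3, 4}, so G(n) = n mod 5.
G(n) = 0 when n is a multiple of 5.
Multiples of 5 in [1, 32]: 6
N-positions (nonzero Grundy) = 32 - 6 = 26

26


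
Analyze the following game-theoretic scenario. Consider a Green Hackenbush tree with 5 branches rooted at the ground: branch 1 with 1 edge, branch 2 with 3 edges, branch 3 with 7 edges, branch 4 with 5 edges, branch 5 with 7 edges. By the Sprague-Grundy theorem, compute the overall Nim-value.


The tree has 5 branches from the ground vertex.
In Green Hackenbush, the Nim-value of a simple path of length k is k.
Branch 1: length 1, Nim-value = 1
Branch 2: length 3, Nim-value = 3
Branch 3: length 7, Nim-value = 7
Branch 4: length 5, Nim-value = 5
Branch 5: length 7, Nim-value = 7
Total Nim-value = XOR of all branch values:
0 XOR 1 = 1
1 XOR 3 = 2
2 XOR 7 = 5
5 XOR 5 = 0
0 XOR 7 = 7
Nim-value of the tree = 7

7


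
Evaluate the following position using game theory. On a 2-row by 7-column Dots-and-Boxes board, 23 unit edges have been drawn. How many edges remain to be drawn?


Grid: 2 x 7 boxes, i.e. 3 rows and 8 columns of dots.
Horizontal edges: (rows + 1) * cols = 3 * 7 = 21
Vertical edges: rows * (cols + 1) = 2 * 8 = 16
Total edges: 21 + 16 = 37
Edges drawn: 23
Remaining: 37 - 23 = 14

14


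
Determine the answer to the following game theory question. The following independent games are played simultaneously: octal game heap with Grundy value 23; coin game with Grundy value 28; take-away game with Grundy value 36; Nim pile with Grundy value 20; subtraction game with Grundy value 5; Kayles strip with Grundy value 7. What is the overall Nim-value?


By the Sprague-Grundy theorem, the Grundy value of a sum of games is the XOR of individual Grundy values.
octal game heap: Grundy value = 23. Running XOR: 0 XOR 23 = 23
coin game: Grundy value = 28. Running XOR: 23 XOR 28 = 11
take-away game: Grundy value = 36. Running XOR: 11 XOR 36 = 47
Nim pile: Grundy value = 20. Running XOR: 47 XOR 20 = 59
subtraction game: Grundy value = 5. Running XOR: 59 XOR 5 = 62
Kayles strip: Grundy value = 7. Running XOR: 62 XOR 7 = 57
The combined Grundy value is 57.

57


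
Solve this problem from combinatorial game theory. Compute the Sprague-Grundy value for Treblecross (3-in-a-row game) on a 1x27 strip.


Treblecross: place X on empty cells; 3-in-a-row wins.
Playing within two cells of an existing X lets the opponent win at once, so sensible play treats the cells i-2..i+2 around each X as dead. The player left with no safe cell loses, so this is a normal-play take-away game on strips of safe cells.
Placing X at cell i (0-indexed) of a strip of k safe cells leaves independent strips of sizes max(0, i-2) and max(0, k-i-3). Hence G(k) = mex{ G(max(0,i-2)) XOR G(max(0,k-i-3)) : 0 <= i < k }, with G(0) = 0.
G(1): splits (0,0):0^0=0 -> mex({0}) = 1
G(2): splits (0,0):0^0=0 -> mex({0}) = 1
G(3): splits (0,0):0^0=0 -> mex({0}) = 1
G(4): splits (0,1):0^1=1 (0,0):0^0=0 -> mex({0, 1}) = 2
G(5): splits (0,2):0^1=1 (0,1):0^1=1 (0,0):0^0=0 -> mex({0, 1}) = 2
G(6) = mex({1}) = 0
G(7) = mex({0, 1, 2}) = 3
G(8) = mex({0, 1, 2}) = 3
G(9) = mex({0, 2}) = 1
G(10) = mex({0, 2, 3}) = 1
G(11) = mex({0, 3}) = 1
G(12) = mex({1, 3}) = 0
G(13) = mex({0, 1, 2, 3}) = 4
G(14) = mex({0, 1, 2}) = 3
G(15) = mex({0, 1, 2}) = 3
G(16) = mex({0, 1, 2, 4}) = 3
G(17) = mex({0, 1, 3, 4}) = 2
G(18) = mex({0, 1, 3, 4}) = 2
G(19) = mex({0, 1, 3, 5}) = 2
G(20) = mex({0, 1, 2, 3, 5}) = 4
G(21) = mex({0, 1, 2, 3, 5}) = 4
G(22) = mex({1, 2, 6}) = 0
G(23) = mex({0, 1, 2, 3, 4, 6}) = 5
G(24) = mex({0, 1, 2, 3, 4}) = 5
G(25) = mex({0, 1, 3, 4, 7}) = 2
G(26) = mex({0, 1, 3, 4, 5, 7}) = 2
G(27) = mex({0, 1, 3, 5}) = 2
Therefore G(27) = 2.

2


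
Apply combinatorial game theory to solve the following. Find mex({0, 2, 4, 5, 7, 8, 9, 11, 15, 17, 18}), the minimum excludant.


Set = {0, 2, 4, 5, 7, 8, 9, 11, 15, 17, 18}
0 is in the set.
1 is NOT in the set. This is the mex.
mex = 1

1


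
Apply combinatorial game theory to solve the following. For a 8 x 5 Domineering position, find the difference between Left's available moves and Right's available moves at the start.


Board is 8 x 5 (rows x cols).
Left (vertical) placements: (rows-1) * cols = 7 * 5 = 35
Right (horizontal) placements: rows * (cols-1) = 8 * 4 = 32
Advantage = Left - Right = 35 - 32 = 3

3


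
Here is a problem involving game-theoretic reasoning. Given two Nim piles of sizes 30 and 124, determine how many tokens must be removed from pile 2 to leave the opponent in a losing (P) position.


Piles: 30 and 124
Current XOR: 30 XOR 124 = 98 (non-zero, so this is an N-position).
To make the XOR zero, we need to find a move that balances the piles.
For pile 2 (size 124): target = 124 XOR 98 = 30
We reduce pile 2 from 124 to 30.
Tokens removed: 124 - 30 = 94
Verification: 30 XOR 30 = 0

94


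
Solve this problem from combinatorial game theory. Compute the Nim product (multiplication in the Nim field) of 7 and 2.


Nim multiplication is bilinear over XOR: (u XOR v) * w = (u*w) XOR (v*w).
So we split each operand into its bit components and XOR the pairwise Nim products.
7 = 1 + 2 + 4 (as XOR of powers of 2).
2 = 2 (as XOR of powers of 2).
Using the standard Nim-product table on single bits:
  2*2 = 3,   2*4 = 8,   2*8 = 12,
  4*4 = 6,   4*8 = 11,  8*8 = 13,
and  1*x = x (identity), k*l = l*k (commutative).
Pairwise Nim products:
  1 * 2 = 2
  2 * 2 = 3
  4 * 2 = 8
XOR them: 2 XOR 3 XOR 8 = 9.
Result: 7 * 2 = 9 (in Nim).

9


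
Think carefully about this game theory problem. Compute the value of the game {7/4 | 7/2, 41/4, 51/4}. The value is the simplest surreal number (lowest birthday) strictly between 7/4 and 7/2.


Left options: {7/4}, max = 7/4
Right options: {7/2, 41/4, 51/4}, min = 7/2
All options are numbers and max(Left) < min(Right), so by the simplicity theorem the value is the simplest (earliest-born) number strictly between 7/4 and 7/2.
Integers 2 through 3 all lie strictly between 7/4 and 7/2.
Among integers, the simplest (lowest birthday = smallest |n|; 0 is born on day 0, +-n on day n) is 2.
No non-integer in the interval can be simpler: if x is a non-integer in the interval, then floor(x) or ceil(x) also lies in the interval (the interval contains an integer), and both are proper prefixes of x's sign expansion, i.e. born earlier. So the game value is 2.
Game value = 2

2


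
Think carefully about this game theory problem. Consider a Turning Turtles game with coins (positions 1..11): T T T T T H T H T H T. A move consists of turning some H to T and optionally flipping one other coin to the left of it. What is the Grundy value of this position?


Coins: T T T T T H T H T H T
Key fact: a single head at position k behaves exactly like a Nim heap of size k (turning it to T and optionally flipping a coin at j < k corresponds to moving the heap from k to j, or to 0), and heads combine as a disjunctive sum (two heads at the same place would cancel, matching j XOR j = 0). So the Nim-value is the XOR of the 1-indexed positions of the heads.
Face-up positions (1-indexed): [6, 8, 10]
XOR 0 with 6: 0 XOR 6 = 6
XOR 6 with 8: 6 XOR 8 = 14
XOR 14 with 10: 14 XOR 10 = 4
Nim-value = 4

4


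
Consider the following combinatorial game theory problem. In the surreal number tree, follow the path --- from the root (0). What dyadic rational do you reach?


Sign expansion: ---
Rule: track bounds (lo, hi), initially (-inf, +inf). On '+', the current value becomes lo and we move to the simplest number in (value, hi): value + 1 if hi = +inf, otherwise the midpoint (value + hi)/2. On '-', the current value becomes hi and we move to value - 1 if lo = -inf, otherwise the midpoint (lo + value)/2.
Start at 0.
Step 1: sign = -, move left. Bounds: (-inf, 0). Value = -1
Step 2: sign = -, move left. Bounds: (-inf, -1). Value = -2
Step 3: sign = -, move left. Bounds: (-inf, -2). Value = -3
The surreal number with sign expansion --- is -3.

-3


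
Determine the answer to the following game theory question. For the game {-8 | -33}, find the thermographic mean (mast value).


Game = {-8 | -33}, a switch {a | b} with numbers a > b.
Its thermograph has left wall a - t and right wall b + t, which meet at t = (a - b)/2, where both equal (a + b)/2. So the mast (mean value) is at (a + b)/2.
Mean = (-8 + (-33))/2 = -41/2 = -41/2

-41/2


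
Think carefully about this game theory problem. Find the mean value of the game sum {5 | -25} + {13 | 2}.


G1 = {5 | -25}, G2 = {13 | 2}
Each is a switch {a | b} with numbers a > b; its mean value is (a + b)/2, and mean value is additive over game sums: m(G1 + G2) = m(G1) + m(G2).
Mean of G1 = (5 + (-25))/2 = -20/2 = -10
Mean of G2 = (13 + (2))/2 = 15/2 = 15/2
Mean of G1 + G2 = -10 + 15/2 = -5/2

-5/2


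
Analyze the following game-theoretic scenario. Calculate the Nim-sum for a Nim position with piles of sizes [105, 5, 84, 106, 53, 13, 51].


We need the XOR (exclusive or) of all pile sizes.
After XOR-ing pile 1 (size 105): 0 XOR 105 = 105
After XOR-ing pile 2 (size 5): 105 XOR 5 = 108
After XOR-ing pile 3 (size 84): 108 XOR 84 = 56
After XOR-ing pile 4 (size 106): 56 XOR 106 = 82
After XOR-ing pile 5 (size 53): 82 XOR 53 = 103
After XOR-ing pile 6 (size 13): 103 XOR 13 = 106
After XOR-ing pile 7 (size 51): 106 XOR 51 = 89
The Nim-value of this position is 89.

89


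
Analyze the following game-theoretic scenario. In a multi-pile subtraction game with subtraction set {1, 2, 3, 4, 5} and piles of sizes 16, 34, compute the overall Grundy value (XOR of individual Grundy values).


Subtraction set: {1, 2, 3, 4, 5}
For this subtraction set, G(n) = n mod 6 (period = max + 1 = 6).
Pile 1 (size 16): G(16) = 16 mod 6 = 4
Pile 2 (size 34): G(34) = 34 mod 6 = 4
Total Grundy value = XOR of all: 4 XOR 4 = 0

0
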